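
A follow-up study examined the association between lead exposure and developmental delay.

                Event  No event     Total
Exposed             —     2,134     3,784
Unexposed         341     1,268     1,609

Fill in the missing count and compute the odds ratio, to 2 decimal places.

The missing cell is in the exposed row: 3784 − 2134 = 1650.
So a = 1650, b = 2134, c = 341, d = 1268.
OR = (a·d)/(b·c) = (1650 × 1268) / (2134 × 341) = 2092200 / 727694 = 2.87511

2.88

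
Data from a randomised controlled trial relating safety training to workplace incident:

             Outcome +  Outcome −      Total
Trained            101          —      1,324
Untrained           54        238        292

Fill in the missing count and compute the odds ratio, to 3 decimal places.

The missing cell is in the exposed row: 1324 − 101 = 1223.
So a = 101, b = 1223, c = 54, d = 238.
OR = (a·d)/(b·c) = (101 × 238) / (1223 × 54) = 24038 / 66042 = 0.36398

0.364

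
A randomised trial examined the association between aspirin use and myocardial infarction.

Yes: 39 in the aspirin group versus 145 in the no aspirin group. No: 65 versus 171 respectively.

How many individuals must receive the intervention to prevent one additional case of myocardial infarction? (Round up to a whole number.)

Risk in treated group = 39/104 = 0.37500; risk in control = 145/316 = 0.45886.
Absolute risk reduction = 0.45886 − 0.37500 = 0.08386
NNT = 1 / ARR = 1 / 0.08386 = 11.925 → round up → 12

12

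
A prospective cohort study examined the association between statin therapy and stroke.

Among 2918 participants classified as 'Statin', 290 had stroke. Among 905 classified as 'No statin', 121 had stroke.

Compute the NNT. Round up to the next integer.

Risk in treated group = 290/2918 = 0.09938; risk in control = 121/905 = 0.13370.
Absolute risk reduction = 0.13370 − 0.09938 = 0.03432
NNT = 1 / ARR = 1 / 0.03432 = 29.139 → round up → 30

30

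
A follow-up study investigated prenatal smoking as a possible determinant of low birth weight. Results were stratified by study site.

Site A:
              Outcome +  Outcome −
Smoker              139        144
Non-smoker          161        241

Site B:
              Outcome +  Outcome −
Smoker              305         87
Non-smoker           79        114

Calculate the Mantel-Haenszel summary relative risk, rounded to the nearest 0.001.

RR_MH = Σ(aᵢ·n₀ᵢ/nᵢ) / Σ(cᵢ·n₁ᵢ/nᵢ), with n₁ᵢ = aᵢ+bᵢ (exposed), n₀ᵢ = cᵢ+dᵢ (unexposed), nᵢ = n₁ᵢ+n₀ᵢ.
Stratum 1 (Site A): n₁ = 283, n₀ = 402, n = 685; a·n₀/n = 139·402/685 = 81.5737; c·n₁/n = 161·283/685 = 66.5153
Stratum 2 (Site B): n₁ = 392, n₀ = 193, n = 585; a·n₀/n = 305·193/585 = 100.6239; c·n₁/n = 79·392/585 = 52.9368
RR_MH = (81.5737 + 100.6239) / (66.5153 + 52.9368) = 182.1977 / 119.4521 = 1.52528

1.525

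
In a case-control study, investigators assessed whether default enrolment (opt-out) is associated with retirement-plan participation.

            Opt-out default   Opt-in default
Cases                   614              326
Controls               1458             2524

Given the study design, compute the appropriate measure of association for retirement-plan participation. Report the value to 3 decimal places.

3.260

Reading the table with exposure as columns: a = 614 (Opt-out default, case), b = 1458 (Opt-out default, non-case), c = 326 (Opt-in default, case), d = 2524.
This is a case-control study: participants were sampled on outcome status, so risks in the source population cannot be estimated directly — relative risk is not valid here. The odds ratio is the appropriate measure.
OR = (a·d)/(b·c) = (614 × 2524) / (1458 × 326) = 1549736 / 475308 = 3.26049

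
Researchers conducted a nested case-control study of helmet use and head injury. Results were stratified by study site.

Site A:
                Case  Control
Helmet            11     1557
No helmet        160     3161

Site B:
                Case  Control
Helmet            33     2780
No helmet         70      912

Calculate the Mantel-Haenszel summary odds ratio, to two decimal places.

0.15

OR_MH = Σ(aᵢdᵢ/nᵢ) / Σ(bᵢcᵢ/nᵢ), where nᵢ is the stratum total.
Stratum 1 (Site A): n = 4889; a·d/n = 11·3161/4889 = 7.1121; b·c/n = 1557·160/4889 = 50.9552
Stratum 2 (Site B): n = 3795; a·d/n = 33·912/3795 = 7.9304; b·c/n = 2780·70/3795 = 51.2780
OR_MH = (7.1121 + 7.9304) / (50.9552 + 51.2780) = 15.0425 / 102.2332 = 0.14714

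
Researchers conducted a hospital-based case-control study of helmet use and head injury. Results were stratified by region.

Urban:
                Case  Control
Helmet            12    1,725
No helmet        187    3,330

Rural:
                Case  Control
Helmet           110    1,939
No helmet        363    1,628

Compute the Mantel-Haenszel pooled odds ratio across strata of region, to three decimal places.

0.220

OR_MH = Σ(aᵢdᵢ/nᵢ) / Σ(bᵢcᵢ/nᵢ), where nᵢ is the stratum total.
Stratum 1 (Urban): n = 5254; a·d/n = 12·3330/5254 = 7.6056; b·c/n = 1725·187/5254 = 61.3961
Stratum 2 (Rural): n = 4040; a·d/n = 110·1628/4040 = 44.3267; b·c/n = 1939·363/4040 = 174.2220
OR_MH = (7.6056 + 44.3267) / (61.3961 + 174.2220) = 51.9324 / 235.6181 = 0.22041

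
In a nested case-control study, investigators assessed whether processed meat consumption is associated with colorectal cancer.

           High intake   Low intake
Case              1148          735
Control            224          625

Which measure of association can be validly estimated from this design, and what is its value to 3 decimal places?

4.358

Reading the table with exposure as columns: a = 1148 (High intake, case), b = 224 (High intake, non-case), c = 735 (Low intake, case), d = 625.
This is a nested case-control study: participants were sampled on outcome status, so risks in the source population cannot be estimated directly — relative risk is not valid here. The odds ratio is the appropriate measure.
OR = (a·d)/(b·c) = (1148 × 625) / (224 × 735) = 717500 / 164640 = 4.35799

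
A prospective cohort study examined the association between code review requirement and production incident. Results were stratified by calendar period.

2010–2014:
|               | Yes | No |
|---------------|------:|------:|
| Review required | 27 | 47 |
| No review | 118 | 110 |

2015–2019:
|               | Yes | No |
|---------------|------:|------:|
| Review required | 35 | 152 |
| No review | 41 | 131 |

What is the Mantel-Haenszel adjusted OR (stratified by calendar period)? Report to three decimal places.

0.633

OR_MH = Σ(aᵢdᵢ/nᵢ) / Σ(bᵢcᵢ/nᵢ), where nᵢ is the stratum total.
Stratum 1 (2010–2014): n = 302; a·d/n = 27·110/302 = 9.8344; b·c/n = 47·118/302 = 18.3642
Stratum 2 (2015–2019): n = 359; a·d/n = 35·131/359 = 12.7716; b·c/n = 152·41/359 = 17.3593
OR_MH = (9.8344 + 12.7716) / (18.3642 + 17.3593) = 22.6060 / 35.7236 = 0.63280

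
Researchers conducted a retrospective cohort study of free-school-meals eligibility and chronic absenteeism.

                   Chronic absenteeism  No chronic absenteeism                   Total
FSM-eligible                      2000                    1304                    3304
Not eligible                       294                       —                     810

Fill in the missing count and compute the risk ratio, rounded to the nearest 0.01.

1.67

The missing cell is in the unexposed row: 810 − 294 = 516.
So a = 2000, b = 1304, c = 294, d = 516.
RR = [a/(a+b)] / [c/(c+d)] = (2000/3304) / (294/810) = 0.60533/0.36296 = 1.66774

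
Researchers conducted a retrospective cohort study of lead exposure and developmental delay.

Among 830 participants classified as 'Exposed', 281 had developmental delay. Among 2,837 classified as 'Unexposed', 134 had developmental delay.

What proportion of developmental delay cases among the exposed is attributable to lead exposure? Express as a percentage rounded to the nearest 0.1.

86.0

From the description: a = 281, b = 549, c = 134, d = 2703.
Risk in exposed = 281/830 = 0.33855; risk in unexposed = 134/2837 = 0.04723.
RR = 0.33855/0.04723 = 7.16775
AR% = (RR − 1)/RR × 100 = (7.16775 − 1)/7.16775 × 100 = 86.0486%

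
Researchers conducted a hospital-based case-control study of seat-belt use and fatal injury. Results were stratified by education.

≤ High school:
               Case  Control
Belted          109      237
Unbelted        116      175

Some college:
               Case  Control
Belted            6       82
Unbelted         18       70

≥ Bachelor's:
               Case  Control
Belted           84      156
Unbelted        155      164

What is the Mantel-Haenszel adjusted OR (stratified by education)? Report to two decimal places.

OR_MH = Σ(aᵢdᵢ/nᵢ) / Σ(bᵢcᵢ/nᵢ), where nᵢ is the stratum total.
Stratum 1 (≤ High school): n = 637; a·d/n = 109·175/637 = 29.9451; b·c/n = 237·116/637 = 43.1586
Stratum 2 (Some college): n = 176; a·d/n = 6·70/176 = 2.3864; b·c/n = 82·18/176 = 8.3864
Stratum 3 (≥ Bachelor's): n = 559; a·d/n = 84·164/559 = 24.6440; b·c/n = 156·155/559 = 43.2558
OR_MH = (29.9451 + 2.3864 + 24.6440) / (43.1586 + 8.3864 + 43.2558) = 56.9754 / 94.8007 = 0.60100

0.60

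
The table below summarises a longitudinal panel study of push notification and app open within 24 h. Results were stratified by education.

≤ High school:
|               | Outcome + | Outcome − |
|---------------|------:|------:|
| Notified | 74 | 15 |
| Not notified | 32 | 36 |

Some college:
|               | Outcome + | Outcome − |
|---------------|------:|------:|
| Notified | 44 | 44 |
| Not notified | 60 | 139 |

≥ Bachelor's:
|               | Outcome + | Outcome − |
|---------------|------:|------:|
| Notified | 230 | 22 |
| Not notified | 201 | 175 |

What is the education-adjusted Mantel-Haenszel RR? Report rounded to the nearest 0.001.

1.709

RR_MH = Σ(aᵢ·n₀ᵢ/nᵢ) / Σ(cᵢ·n₁ᵢ/nᵢ), with n₁ᵢ = aᵢ+bᵢ (exposed), n₀ᵢ = cᵢ+dᵢ (unexposed), nᵢ = n₁ᵢ+n₀ᵢ.
Stratum 1 (≤ High school): n₁ = 89, n₀ = 68, n = 157; a·n₀/n = 74·68/157 = 32.0510; c·n₁/n = 32·89/157 = 18.1401
Stratum 2 (Some college): n₁ = 88, n₀ = 199, n = 287; a·n₀/n = 44·199/287 = 30.5087; c·n₁/n = 60·88/287 = 18.3972
Stratum 3 (≥ Bachelor's): n₁ = 252, n₀ = 376, n = 628; a·n₀/n = 230·376/628 = 137.7070; c·n₁/n = 201·252/628 = 80.6561
RR_MH = (32.0510 + 30.5087 + 137.7070) / (18.1401 + 18.3972 + 80.6561) = 200.2667 / 117.1934 = 1.70886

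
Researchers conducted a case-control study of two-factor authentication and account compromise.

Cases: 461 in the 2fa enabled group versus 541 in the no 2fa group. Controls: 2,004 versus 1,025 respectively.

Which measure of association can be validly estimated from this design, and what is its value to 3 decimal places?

0.436

From the description: a = 461, b = 2004, c = 541, d = 1025.
This is a case-control study: participants were sampled on outcome status, so risks in the source population cannot be estimated directly — relative risk is not valid here. The odds ratio is the appropriate measure.
OR = (a·d)/(b·c) = (461 × 1025) / (2004 × 541) = 472525 / 1084164 = 0.43584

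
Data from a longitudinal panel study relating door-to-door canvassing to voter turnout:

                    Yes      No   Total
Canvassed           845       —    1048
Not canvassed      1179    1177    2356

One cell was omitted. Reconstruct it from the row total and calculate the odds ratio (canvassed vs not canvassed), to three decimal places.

4.156

The missing cell is in the exposed row: 1048 − 845 = 203.
So a = 845, b = 203, c = 1179, d = 1177.
OR = (a·d)/(b·c) = (845 × 1177) / (203 × 1179) = 994565 / 239337 = 4.15550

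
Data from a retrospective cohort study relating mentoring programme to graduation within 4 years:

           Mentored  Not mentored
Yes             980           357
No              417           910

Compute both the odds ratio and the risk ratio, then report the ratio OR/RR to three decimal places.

2.406

Reading the table with exposure as columns: a = 980 (Mentored, case), b = 417 (Mentored, non-case), c = 357 (Not mentored, case), d = 910.
OR = (980·910)/(417·357) = 891800/148869 = 5.99050
Risk in exposed = 980/1397 = 0.70150; risk in unexposed = 357/1267 = 0.28177; RR = 2.48965
OR/RR = 5.99050 / 2.48965 = 2.40616
The outcome is not rare, so the OR lies further from 1 than the RR.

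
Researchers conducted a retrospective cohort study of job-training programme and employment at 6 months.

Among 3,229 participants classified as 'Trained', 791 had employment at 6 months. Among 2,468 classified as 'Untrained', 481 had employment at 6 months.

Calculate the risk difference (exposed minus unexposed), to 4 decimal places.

From the description: a = 791, b = 2438, c = 481, d = 1987.
Risk in exposed = 791/3229 = 0.244967; risk in unexposed = 481/2468 = 0.194895.
Risk difference = 0.244967 − 0.194895 = 0.050073

0.0501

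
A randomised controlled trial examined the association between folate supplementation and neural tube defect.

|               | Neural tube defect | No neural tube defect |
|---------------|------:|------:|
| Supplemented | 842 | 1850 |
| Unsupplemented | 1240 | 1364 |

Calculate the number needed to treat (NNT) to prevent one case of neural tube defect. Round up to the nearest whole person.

7

Risk in treated group = 842/2692 = 0.31278; risk in control = 1240/2604 = 0.47619.
Absolute risk reduction = 0.47619 − 0.31278 = 0.16341
NNT = 1 / ARR = 1 / 0.16341 = 6.120 → round up → 7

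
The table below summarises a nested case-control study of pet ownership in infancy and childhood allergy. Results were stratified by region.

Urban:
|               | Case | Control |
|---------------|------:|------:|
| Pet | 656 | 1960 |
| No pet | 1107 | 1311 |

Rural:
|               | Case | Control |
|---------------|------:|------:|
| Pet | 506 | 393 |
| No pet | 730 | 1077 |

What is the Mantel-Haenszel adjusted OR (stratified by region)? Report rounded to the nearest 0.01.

0.69

OR_MH = Σ(aᵢdᵢ/nᵢ) / Σ(bᵢcᵢ/nᵢ), where nᵢ is the stratum total.
Stratum 1 (Urban): n = 5034; a·d/n = 656·1311/5034 = 170.8415; b·c/n = 1960·1107/5034 = 431.0131
Stratum 2 (Rural): n = 2706; a·d/n = 506·1077/2706 = 201.3902; b·c/n = 393·730/2706 = 106.0200
OR_MH = (170.8415 + 201.3902) / (431.0131 + 106.0200) = 372.2317 / 537.0331 = 0.69313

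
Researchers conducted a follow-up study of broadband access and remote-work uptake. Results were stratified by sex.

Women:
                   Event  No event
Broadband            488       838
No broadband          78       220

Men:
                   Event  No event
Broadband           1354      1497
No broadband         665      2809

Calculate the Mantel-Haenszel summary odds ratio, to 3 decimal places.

3.377

OR_MH = Σ(aᵢdᵢ/nᵢ) / Σ(bᵢcᵢ/nᵢ), where nᵢ is the stratum total.
Stratum 1 (Women): n = 1624; a·d/n = 488·220/1624 = 66.1084; b·c/n = 838·78/1624 = 40.2488
Stratum 2 (Men): n = 6325; a·d/n = 1354·2809/6325 = 601.3258; b·c/n = 1497·665/6325 = 157.3921
OR_MH = (66.1084 + 601.3258) / (40.2488 + 157.3921) = 667.4342 / 197.6409 = 3.37701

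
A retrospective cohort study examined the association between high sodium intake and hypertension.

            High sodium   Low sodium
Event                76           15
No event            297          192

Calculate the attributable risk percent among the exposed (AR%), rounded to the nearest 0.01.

Reading the table with exposure as columns: a = 76 (High sodium, case), b = 297 (High sodium, non-case), c = 15 (Low sodium, case), d = 192.
Risk in exposed = 76/373 = 0.20375; risk in unexposed = 15/207 = 0.07246.
RR = 0.20375/0.07246 = 2.81180
AR% = (RR − 1)/RR × 100 = (2.81180 − 1)/2.81180 × 100 = 64.4355%

64.44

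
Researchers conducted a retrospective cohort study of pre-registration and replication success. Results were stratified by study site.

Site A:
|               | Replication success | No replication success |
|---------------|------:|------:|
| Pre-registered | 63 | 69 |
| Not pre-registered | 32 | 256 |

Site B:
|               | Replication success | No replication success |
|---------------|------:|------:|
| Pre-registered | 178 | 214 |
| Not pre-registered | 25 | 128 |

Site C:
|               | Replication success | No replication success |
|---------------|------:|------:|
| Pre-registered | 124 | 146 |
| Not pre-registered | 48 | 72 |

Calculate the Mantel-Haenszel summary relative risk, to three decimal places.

2.143

RR_MH = Σ(aᵢ·n₀ᵢ/nᵢ) / Σ(cᵢ·n₁ᵢ/nᵢ), with n₁ᵢ = aᵢ+bᵢ (exposed), n₀ᵢ = cᵢ+dᵢ (unexposed), nᵢ = n₁ᵢ+n₀ᵢ.
Stratum 1 (Site A): n₁ = 132, n₀ = 288, n = 420; a·n₀/n = 63·288/420 = 43.2000; c·n₁/n = 32·132/420 = 10.0571
Stratum 2 (Site B): n₁ = 392, n₀ = 153, n = 545; a·n₀/n = 178·153/545 = 49.9706; c·n₁/n = 25·392/545 = 17.9817
Stratum 3 (Site C): n₁ = 270, n₀ = 120, n = 390; a·n₀/n = 124·120/390 = 38.1538; c·n₁/n = 48·270/390 = 33.2308
RR_MH = (43.2000 + 49.9706 + 38.1538) / (10.0571 + 17.9817 + 33.2308) = 131.3245 / 61.2696 = 2.14339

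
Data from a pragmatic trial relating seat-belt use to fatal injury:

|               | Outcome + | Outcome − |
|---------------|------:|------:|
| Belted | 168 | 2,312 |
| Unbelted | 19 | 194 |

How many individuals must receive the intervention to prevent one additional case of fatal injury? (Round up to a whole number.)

47

Risk in treated group = 168/2480 = 0.06774; risk in control = 19/213 = 0.08920.
Absolute risk reduction = 0.08920 − 0.06774 = 0.02146
NNT = 1 / ARR = 1 / 0.02146 = 46.598 → round up → 47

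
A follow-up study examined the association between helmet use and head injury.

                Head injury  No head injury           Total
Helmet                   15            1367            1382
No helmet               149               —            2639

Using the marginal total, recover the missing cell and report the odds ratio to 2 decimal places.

0.18

The missing cell is in the unexposed row: 2639 − 149 = 2490.
So a = 15, b = 1367, c = 149, d = 2490.
OR = (a·d)/(b·c) = (15 × 2490) / (1367 × 149) = 37350 / 203683 = 0.18337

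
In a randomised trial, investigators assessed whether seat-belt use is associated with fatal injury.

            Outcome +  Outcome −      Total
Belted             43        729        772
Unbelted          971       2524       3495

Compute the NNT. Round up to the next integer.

5

Risk in treated group = 43/772 = 0.05570; risk in control = 971/3495 = 0.27783.
Absolute risk reduction = 0.27783 − 0.05570 = 0.22213
NNT = 1 / ARR = 1 / 0.22213 = 4.502 → round up → 5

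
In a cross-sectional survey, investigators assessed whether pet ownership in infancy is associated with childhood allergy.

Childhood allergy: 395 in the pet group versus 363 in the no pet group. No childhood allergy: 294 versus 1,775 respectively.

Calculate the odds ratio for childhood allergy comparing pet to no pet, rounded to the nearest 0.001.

6.570

From the description: a = 395, b = 294, c = 363, d = 1775.
OR = (a·d)/(b·c) = (395 × 1775) / (294 × 363) = 701125 / 106722 = 6.56964
The odds of childhood allergy are about 6.57 times as high in the pet group.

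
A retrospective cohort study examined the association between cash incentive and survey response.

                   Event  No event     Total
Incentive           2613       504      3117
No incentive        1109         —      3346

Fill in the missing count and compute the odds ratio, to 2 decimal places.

The missing cell is in the unexposed row: 3346 − 1109 = 2237.
So a = 2613, b = 504, c = 1109, d = 2237.
OR = (a·d)/(b·c) = (2613 × 2237) / (504 × 1109) = 5845281 / 558936 = 10.45787

10.46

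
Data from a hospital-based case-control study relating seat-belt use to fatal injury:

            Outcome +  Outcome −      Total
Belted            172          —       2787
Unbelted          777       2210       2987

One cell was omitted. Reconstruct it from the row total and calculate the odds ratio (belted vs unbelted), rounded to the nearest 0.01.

0.19

The missing cell is in the exposed row: 2787 − 172 = 2615.
So a = 172, b = 2615, c = 777, d = 2210.
OR = (a·d)/(b·c) = (172 × 2210) / (2615 × 777) = 380120 / 2031855 = 0.18708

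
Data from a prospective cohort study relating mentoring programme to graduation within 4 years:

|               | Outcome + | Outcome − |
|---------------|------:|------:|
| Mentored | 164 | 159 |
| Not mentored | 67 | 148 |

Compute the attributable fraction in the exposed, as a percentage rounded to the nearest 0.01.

38.62

Cells: a = 164, b = 159, c = 67, d = 148.
Risk in exposed = 164/323 = 0.50774; risk in unexposed = 67/215 = 0.31163.
RR = 0.50774/0.31163 = 1.62931
AR% = (RR − 1)/RR × 100 = (1.62931 − 1)/1.62931 × 100 = 38.6245%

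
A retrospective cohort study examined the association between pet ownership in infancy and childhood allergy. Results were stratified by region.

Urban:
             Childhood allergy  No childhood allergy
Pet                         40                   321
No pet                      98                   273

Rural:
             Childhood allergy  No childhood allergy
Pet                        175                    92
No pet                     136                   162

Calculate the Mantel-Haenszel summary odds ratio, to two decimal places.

OR_MH = Σ(aᵢdᵢ/nᵢ) / Σ(bᵢcᵢ/nᵢ), where nᵢ is the stratum total.
Stratum 1 (Urban): n = 732; a·d/n = 40·273/732 = 14.9180; b·c/n = 321·98/732 = 42.9754
Stratum 2 (Rural): n = 565; a·d/n = 175·162/565 = 50.1770; b·c/n = 92·136/565 = 22.1451
OR_MH = (14.9180 + 50.1770) / (42.9754 + 22.1451) = 65.0950 / 65.1205 = 0.99961

1.00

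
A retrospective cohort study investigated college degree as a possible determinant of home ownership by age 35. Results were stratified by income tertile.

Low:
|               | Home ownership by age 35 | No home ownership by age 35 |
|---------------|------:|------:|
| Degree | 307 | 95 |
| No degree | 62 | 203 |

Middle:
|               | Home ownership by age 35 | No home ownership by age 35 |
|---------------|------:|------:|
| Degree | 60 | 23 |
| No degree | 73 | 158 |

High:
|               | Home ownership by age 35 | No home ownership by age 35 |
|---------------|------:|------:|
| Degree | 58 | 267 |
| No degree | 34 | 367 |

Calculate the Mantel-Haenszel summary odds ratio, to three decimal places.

OR_MH = Σ(aᵢdᵢ/nᵢ) / Σ(bᵢcᵢ/nᵢ), where nᵢ is the stratum total.
Stratum 1 (Low): n = 667; a·d/n = 307·203/667 = 93.4348; b·c/n = 95·62/667 = 8.8306
Stratum 2 (Middle): n = 314; a·d/n = 60·158/314 = 30.1911; b·c/n = 23·73/314 = 5.3471
Stratum 3 (High): n = 726; a·d/n = 58·367/726 = 29.3196; b·c/n = 267·34/726 = 12.5041
OR_MH = (93.4348 + 30.1911 + 29.3196) / (8.8306 + 5.3471 + 12.5041) = 152.9454 / 26.6819 = 5.73219

5.732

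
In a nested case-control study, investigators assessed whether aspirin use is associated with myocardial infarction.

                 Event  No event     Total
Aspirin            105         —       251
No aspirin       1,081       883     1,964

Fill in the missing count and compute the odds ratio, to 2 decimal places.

The missing cell is in the exposed row: 251 − 105 = 146.
So a = 105, b = 146, c = 1081, d = 883.
OR = (a·d)/(b·c) = (105 × 883) / (146 × 1081) = 92715 / 157826 = 0.58745

0.59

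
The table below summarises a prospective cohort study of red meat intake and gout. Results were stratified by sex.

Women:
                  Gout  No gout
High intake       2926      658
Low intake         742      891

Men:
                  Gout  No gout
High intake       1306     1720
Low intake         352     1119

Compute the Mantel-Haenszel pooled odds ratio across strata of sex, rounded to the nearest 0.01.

OR_MH = Σ(aᵢdᵢ/nᵢ) / Σ(bᵢcᵢ/nᵢ), where nᵢ is the stratum total.
Stratum 1 (Women): n = 5217; a·d/n = 2926·891/5217 = 499.7251; b·c/n = 658·742/5217 = 93.5856
Stratum 2 (Men): n = 4497; a·d/n = 1306·1119/4497 = 324.9753; b·c/n = 1720·352/4497 = 134.6320
OR_MH = (499.7251 + 324.9753) / (93.5856 + 134.6320) = 824.7004 / 228.2176 = 3.61366

3.61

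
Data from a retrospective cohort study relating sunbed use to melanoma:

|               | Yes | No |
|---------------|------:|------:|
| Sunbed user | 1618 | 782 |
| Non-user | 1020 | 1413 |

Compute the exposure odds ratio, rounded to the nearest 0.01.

Cells: a = 1618, b = 782, c = 1020, d = 1413.
OR = (a·d)/(b·c) = (1618 × 1413) / (782 × 1020) = 2286234 / 797640 = 2.86625
The odds of melanoma are about 2.87 times as high in the sunbed user group.

2.87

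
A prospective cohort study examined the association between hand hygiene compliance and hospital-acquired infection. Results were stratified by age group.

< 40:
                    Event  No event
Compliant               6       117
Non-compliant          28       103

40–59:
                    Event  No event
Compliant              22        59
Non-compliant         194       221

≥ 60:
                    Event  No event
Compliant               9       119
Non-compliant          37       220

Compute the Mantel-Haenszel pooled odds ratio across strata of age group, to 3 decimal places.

0.367

OR_MH = Σ(aᵢdᵢ/nᵢ) / Σ(bᵢcᵢ/nᵢ), where nᵢ is the stratum total.
Stratum 1 (< 40): n = 254; a·d/n = 6·103/254 = 2.4331; b·c/n = 117·28/254 = 12.8976
Stratum 2 (40–59): n = 496; a·d/n = 22·221/496 = 9.8024; b·c/n = 59·194/496 = 23.0766
Stratum 3 (≥ 60): n = 385; a·d/n = 9·220/385 = 5.1429; b·c/n = 119·37/385 = 11.4364
OR_MH = (2.4331 + 9.8024 + 5.1429) / (12.8976 + 23.0766 + 11.4364) = 17.3783 / 47.4106 = 0.36655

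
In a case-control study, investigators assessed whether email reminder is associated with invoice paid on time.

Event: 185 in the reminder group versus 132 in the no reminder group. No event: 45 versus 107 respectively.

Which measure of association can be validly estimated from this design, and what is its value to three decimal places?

3.332

From the description: a = 185, b = 45, c = 132, d = 107.
This is a case-control study: participants were sampled on outcome status, so risks in the source population cannot be estimated directly — relative risk is not valid here. The odds ratio is the appropriate measure.
OR = (a·d)/(b·c) = (185 × 107) / (45 × 132) = 19795 / 5940 = 3.33249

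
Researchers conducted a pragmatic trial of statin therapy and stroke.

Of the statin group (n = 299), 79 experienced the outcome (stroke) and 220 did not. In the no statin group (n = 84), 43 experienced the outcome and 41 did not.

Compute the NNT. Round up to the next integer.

Risk in treated group = 79/299 = 0.26421; risk in control = 43/84 = 0.51190.
Absolute risk reduction = 0.51190 − 0.26421 = 0.24769
NNT = 1 / ARR = 1 / 0.24769 = 4.037 → round up → 5

5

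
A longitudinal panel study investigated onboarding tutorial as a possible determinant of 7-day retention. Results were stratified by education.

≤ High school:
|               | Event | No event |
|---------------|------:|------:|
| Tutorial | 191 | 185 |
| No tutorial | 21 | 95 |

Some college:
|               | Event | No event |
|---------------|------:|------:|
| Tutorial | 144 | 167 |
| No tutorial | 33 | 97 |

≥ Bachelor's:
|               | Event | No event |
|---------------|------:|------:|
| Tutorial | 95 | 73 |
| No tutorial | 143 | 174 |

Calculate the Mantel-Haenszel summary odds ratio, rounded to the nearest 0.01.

OR_MH = Σ(aᵢdᵢ/nᵢ) / Σ(bᵢcᵢ/nᵢ), where nᵢ is the stratum total.
Stratum 1 (≤ High school): n = 492; a·d/n = 191·95/492 = 36.8801; b·c/n = 185·21/492 = 7.8963
Stratum 2 (Some college): n = 441; a·d/n = 144·97/441 = 31.6735; b·c/n = 167·33/441 = 12.4966
Stratum 3 (≥ Bachelor's): n = 485; a·d/n = 95·174/485 = 34.0825; b·c/n = 73·143/485 = 21.5237
OR_MH = (36.8801 + 31.6735 + 34.0825) / (7.8963 + 12.4966 + 21.5237) = 102.6360 / 41.9167 = 2.44857

2.45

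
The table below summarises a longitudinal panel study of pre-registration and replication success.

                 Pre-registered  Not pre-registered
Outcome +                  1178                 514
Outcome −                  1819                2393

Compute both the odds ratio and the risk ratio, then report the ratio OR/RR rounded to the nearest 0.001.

Reading the table with exposure as columns: a = 1178 (Pre-registered, case), b = 1819 (Pre-registered, non-case), c = 514 (Not pre-registered, case), d = 2393.
OR = (1178·2393)/(1819·514) = 2818954/934966 = 3.01503
Risk in exposed = 1178/2997 = 0.39306; risk in unexposed = 514/2907 = 0.17681; RR = 2.22301
OR/RR = 3.01503 / 2.22301 = 1.35629
The outcome is not rare, so the OR lies further from 1 than the RR.

1.356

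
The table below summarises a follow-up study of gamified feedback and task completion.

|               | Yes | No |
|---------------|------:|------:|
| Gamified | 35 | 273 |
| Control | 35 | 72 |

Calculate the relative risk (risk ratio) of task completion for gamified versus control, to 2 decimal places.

0.35

Cells: a = 35, b = 273, c = 35, d = 72.
Risk in exposed = 35/308 = 0.11364; risk in unexposed = 35/107 = 0.32710.
RR = 0.11364 / 0.32710 = 0.34740
The risk is 65% lower among the exposed than among the unexposed.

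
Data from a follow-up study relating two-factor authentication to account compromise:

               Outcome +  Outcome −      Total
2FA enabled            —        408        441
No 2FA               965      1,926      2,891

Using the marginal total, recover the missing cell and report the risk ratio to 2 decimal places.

The missing cell is in the exposed row: 441 − 408 = 33.
So a = 33, b = 408, c = 965, d = 1926.
RR = [a/(a+b)] / [c/(c+d)] = (33/441) / (965/2891) = 0.07483/0.33379 = 0.22418

0.22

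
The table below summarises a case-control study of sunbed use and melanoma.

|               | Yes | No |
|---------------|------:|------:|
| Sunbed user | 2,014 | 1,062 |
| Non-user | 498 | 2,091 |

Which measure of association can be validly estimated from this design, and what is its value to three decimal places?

7.963

Cells: a = 2014, b = 1062, c = 498, d = 2091.
This is a case-control study: participants were sampled on outcome status, so risks in the source population cannot be estimated directly — relative risk is not valid here. The odds ratio is the appropriate measure.
OR = (a·d)/(b·c) = (2014 × 2091) / (1062 × 498) = 4211274 / 528876 = 7.96269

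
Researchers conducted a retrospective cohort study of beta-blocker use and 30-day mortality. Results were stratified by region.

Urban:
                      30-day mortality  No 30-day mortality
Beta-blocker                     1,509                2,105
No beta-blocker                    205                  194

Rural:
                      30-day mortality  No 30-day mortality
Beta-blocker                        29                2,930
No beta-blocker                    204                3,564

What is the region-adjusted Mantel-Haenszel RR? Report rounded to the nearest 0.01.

RR_MH = Σ(aᵢ·n₀ᵢ/nᵢ) / Σ(cᵢ·n₁ᵢ/nᵢ), with n₁ᵢ = aᵢ+bᵢ (exposed), n₀ᵢ = cᵢ+dᵢ (unexposed), nᵢ = n₁ᵢ+n₀ᵢ.
Stratum 1 (Urban): n₁ = 3614, n₀ = 399, n = 4013; a·n₀/n = 1509·399/4013 = 150.0351; c·n₁/n = 205·3614/4013 = 184.6175
Stratum 2 (Rural): n₁ = 2959, n₀ = 3768, n = 6727; a·n₀/n = 29·3768/6727 = 16.2438; c·n₁/n = 204·2959/6727 = 89.7333
RR_MH = (150.0351 + 16.2438) / (184.6175 + 89.7333) = 166.2789 / 274.3508 = 0.60608

0.61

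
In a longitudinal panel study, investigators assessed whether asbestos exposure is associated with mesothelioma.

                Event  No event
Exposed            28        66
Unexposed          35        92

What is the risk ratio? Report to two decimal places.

1.08

Cells: a = 28, b = 66, c = 35, d = 92.
Risk in exposed = 28/94 = 0.29787; risk in unexposed = 35/127 = 0.27559.
RR = 0.29787 / 0.27559 = 1.08085
The risk among the exposed is 1.08 times that among the unexposed.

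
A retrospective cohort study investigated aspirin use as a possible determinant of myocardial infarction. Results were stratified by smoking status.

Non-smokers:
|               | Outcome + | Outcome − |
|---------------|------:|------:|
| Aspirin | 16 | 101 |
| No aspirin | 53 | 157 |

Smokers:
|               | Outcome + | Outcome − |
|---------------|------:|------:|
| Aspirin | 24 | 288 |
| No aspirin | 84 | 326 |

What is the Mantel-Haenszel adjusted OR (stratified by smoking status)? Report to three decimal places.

0.371

OR_MH = Σ(aᵢdᵢ/nᵢ) / Σ(bᵢcᵢ/nᵢ), where nᵢ is the stratum total.
Stratum 1 (Non-smokers): n = 327; a·d/n = 16·157/327 = 7.6820; b·c/n = 101·53/327 = 16.3700
Stratum 2 (Smokers): n = 722; a·d/n = 24·326/722 = 10.8366; b·c/n = 288·84/722 = 33.5069
OR_MH = (7.6820 + 10.8366) / (16.3700 + 33.5069) = 18.5185 / 49.8770 = 0.37128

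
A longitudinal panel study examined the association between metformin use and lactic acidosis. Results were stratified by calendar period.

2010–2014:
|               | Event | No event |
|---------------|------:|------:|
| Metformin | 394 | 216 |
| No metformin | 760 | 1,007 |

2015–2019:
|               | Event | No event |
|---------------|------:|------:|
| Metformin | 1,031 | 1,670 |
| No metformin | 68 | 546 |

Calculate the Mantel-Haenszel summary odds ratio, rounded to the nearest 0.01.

3.26

OR_MH = Σ(aᵢdᵢ/nᵢ) / Σ(bᵢcᵢ/nᵢ), where nᵢ is the stratum total.
Stratum 1 (2010–2014): n = 2377; a·d/n = 394·1007/2377 = 166.9154; b·c/n = 216·760/2377 = 69.0618
Stratum 2 (2015–2019): n = 3315; a·d/n = 1031·546/3315 = 169.8118; b·c/n = 1670·68/3315 = 34.2564
OR_MH = (166.9154 + 169.8118) / (69.0618 + 34.2564) = 336.7272 / 103.3183 = 3.25913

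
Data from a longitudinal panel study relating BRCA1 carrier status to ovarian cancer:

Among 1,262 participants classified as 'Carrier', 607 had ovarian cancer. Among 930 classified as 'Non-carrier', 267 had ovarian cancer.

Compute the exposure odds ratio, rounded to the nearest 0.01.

2.30

From the description: a = 607, b = 655, c = 267, d = 663.
OR = (a·d)/(b·c) = (607 × 663) / (655 × 267) = 402441 / 174885 = 2.30118
The odds of ovarian cancer are about 2.30 times as high in the carrier group.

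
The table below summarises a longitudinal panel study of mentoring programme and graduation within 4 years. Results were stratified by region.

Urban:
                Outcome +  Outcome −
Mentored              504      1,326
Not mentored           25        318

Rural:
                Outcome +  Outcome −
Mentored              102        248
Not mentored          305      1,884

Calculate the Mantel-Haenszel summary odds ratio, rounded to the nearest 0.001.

OR_MH = Σ(aᵢdᵢ/nᵢ) / Σ(bᵢcᵢ/nᵢ), where nᵢ is the stratum total.
Stratum 1 (Urban): n = 2173; a·d/n = 504·318/2173 = 73.7561; b·c/n = 1326·25/2173 = 15.2554
Stratum 2 (Rural): n = 2539; a·d/n = 102·1884/2539 = 75.6865; b·c/n = 248·305/2539 = 29.7913
OR_MH = (73.7561 + 75.6865) / (15.2554 + 29.7913) = 149.4426 / 45.0467 = 3.31751

3.318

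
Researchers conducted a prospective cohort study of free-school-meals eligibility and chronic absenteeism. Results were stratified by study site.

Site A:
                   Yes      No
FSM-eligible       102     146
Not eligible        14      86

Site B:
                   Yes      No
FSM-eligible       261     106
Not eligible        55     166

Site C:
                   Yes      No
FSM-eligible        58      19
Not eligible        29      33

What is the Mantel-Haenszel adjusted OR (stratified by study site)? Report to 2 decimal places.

OR_MH = Σ(aᵢdᵢ/nᵢ) / Σ(bᵢcᵢ/nᵢ), where nᵢ is the stratum total.
Stratum 1 (Site A): n = 348; a·d/n = 102·86/348 = 25.2069; b·c/n = 146·14/348 = 5.8736
Stratum 2 (Site B): n = 588; a·d/n = 261·166/588 = 73.6837; b·c/n = 106·55/588 = 9.9150
Stratum 3 (Site C): n = 139; a·d/n = 58·33/139 = 13.7698; b·c/n = 19·29/139 = 3.9640
OR_MH = (25.2069 + 73.6837 + 13.7698) / (5.8736 + 9.9150 + 3.9640) = 112.6604 / 19.7526 = 5.70358

5.70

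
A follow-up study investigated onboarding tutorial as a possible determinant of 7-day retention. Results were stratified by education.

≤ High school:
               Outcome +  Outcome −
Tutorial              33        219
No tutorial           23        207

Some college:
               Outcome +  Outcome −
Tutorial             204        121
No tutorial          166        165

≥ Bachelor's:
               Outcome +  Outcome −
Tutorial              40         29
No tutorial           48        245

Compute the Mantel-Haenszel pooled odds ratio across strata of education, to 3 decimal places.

OR_MH = Σ(aᵢdᵢ/nᵢ) / Σ(bᵢcᵢ/nᵢ), where nᵢ is the stratum total.
Stratum 1 (≤ High school): n = 482; a·d/n = 33·207/482 = 14.1722; b·c/n = 219·23/482 = 10.4502
Stratum 2 (Some college): n = 656; a·d/n = 204·165/656 = 51.3110; b·c/n = 121·166/656 = 30.6189
Stratum 3 (≥ Bachelor's): n = 362; a·d/n = 40·245/362 = 27.0718; b·c/n = 29·48/362 = 3.8453
OR_MH = (14.1722 + 51.3110 + 27.0718) / (10.4502 + 30.6189 + 3.8453) = 92.5550 / 44.9144 = 2.06070

2.061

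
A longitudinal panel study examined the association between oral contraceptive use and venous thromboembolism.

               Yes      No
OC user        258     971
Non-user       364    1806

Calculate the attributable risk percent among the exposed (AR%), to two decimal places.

Cells: a = 258, b = 971, c = 364, d = 1806.
Risk in exposed = 258/1229 = 0.20993; risk in unexposed = 364/2170 = 0.16774.
RR = 0.20993/0.16774 = 1.25149
AR% = (RR − 1)/RR × 100 = (1.25149 − 1)/1.25149 × 100 = 20.0950%

20.10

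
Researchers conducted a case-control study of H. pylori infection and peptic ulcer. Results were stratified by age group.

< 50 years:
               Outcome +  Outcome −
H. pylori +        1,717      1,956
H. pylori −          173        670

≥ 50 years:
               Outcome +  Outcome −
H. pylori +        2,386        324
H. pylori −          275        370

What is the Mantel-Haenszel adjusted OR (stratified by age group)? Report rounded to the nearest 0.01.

OR_MH = Σ(aᵢdᵢ/nᵢ) / Σ(bᵢcᵢ/nᵢ), where nᵢ is the stratum total.
Stratum 1 (< 50 years): n = 4516; a·d/n = 1717·670/4516 = 254.7365; b·c/n = 1956·173/4516 = 74.9309
Stratum 2 (≥ 50 years): n = 3355; a·d/n = 2386·370/3355 = 263.1356; b·c/n = 324·275/3355 = 26.5574
OR_MH = (254.7365 + 263.1356) / (74.9309 + 26.5574) = 517.8721 / 101.4883 = 5.10278

5.10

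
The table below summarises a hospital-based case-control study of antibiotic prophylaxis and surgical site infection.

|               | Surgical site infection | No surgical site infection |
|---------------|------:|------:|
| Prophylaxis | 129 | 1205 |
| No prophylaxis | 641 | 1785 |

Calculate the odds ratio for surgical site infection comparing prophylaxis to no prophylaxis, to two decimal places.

0.30

Cells: a = 129, b = 1205, c = 641, d = 1785.
OR = (a·d)/(b·c) = (129 × 1785) / (1205 × 641) = 230265 / 772405 = 0.29811
Exposure is associated with lower odds of surgical site infection (OR = 0.30 < 1).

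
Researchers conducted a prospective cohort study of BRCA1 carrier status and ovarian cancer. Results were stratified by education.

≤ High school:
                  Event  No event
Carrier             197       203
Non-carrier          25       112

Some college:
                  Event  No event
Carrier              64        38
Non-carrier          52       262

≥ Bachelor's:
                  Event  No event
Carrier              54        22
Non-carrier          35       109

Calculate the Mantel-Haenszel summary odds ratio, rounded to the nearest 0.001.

OR_MH = Σ(aᵢdᵢ/nᵢ) / Σ(bᵢcᵢ/nᵢ), where nᵢ is the stratum total.
Stratum 1 (≤ High school): n = 537; a·d/n = 197·112/537 = 41.0875; b·c/n = 203·25/537 = 9.4507
Stratum 2 (Some college): n = 416; a·d/n = 64·262/416 = 40.3077; b·c/n = 38·52/416 = 4.7500
Stratum 3 (≥ Bachelor's): n = 220; a·d/n = 54·109/220 = 26.7545; b·c/n = 22·35/220 = 3.5000
OR_MH = (41.0875 + 40.3077 + 26.7545) / (9.4507 + 4.7500 + 3.5000) = 108.1498 / 17.7007 = 6.10993

6.110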